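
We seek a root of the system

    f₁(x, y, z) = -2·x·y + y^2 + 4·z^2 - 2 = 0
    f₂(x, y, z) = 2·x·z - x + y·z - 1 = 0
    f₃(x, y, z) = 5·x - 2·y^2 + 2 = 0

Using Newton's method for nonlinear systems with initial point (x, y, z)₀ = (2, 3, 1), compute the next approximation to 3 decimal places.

At (2, 3, 1): F = (-1.000, 4.000, -6.000).
Jacobian J = [[-2·y, -2·x + 2·y, 8·z], [2·z - 1, z, 2·x + y], [5, -4·y, 0]].
At the point, J = [[-6.000, 2.000, 8.000], [1.000, 1.000, 7.000], [5.000, -12.000, 0.000]] (det J = -570.000).
Solving J·Δ = −F gives Δ = (-0.884, -0.868, -0.321).
Then the next iterate is (x, y, z)₁ = (1.116, 2.132, 0.679).

(1.116, 2.132, 0.679)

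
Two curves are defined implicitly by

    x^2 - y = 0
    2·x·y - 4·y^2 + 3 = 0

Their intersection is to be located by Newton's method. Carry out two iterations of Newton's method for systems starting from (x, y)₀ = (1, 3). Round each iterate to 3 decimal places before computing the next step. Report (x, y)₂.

At (1, 3): F = (-2.000, -27.000).
Jacobian J = [[2·x, -1], [2·y, 2·x - 8·y]].
At the point, J = [[2.000, -1.000], [6.000, -22.000]] (det J = -38.000).
Solving J·Δ = −F gives Δ = (0.447, -1.105).
Then the next iterate is (x, y)₁ = (1.447, 1.895).
Round to (1.447, 1.895) and repeat: F = (0.19881, -5.87997), J = [[2.894, -1.000], [3.790, -12.266]].
Δ = (-0.262, -0.560), so (x, y)₂ = (1.185, 1.335).

(1.185, 1.335)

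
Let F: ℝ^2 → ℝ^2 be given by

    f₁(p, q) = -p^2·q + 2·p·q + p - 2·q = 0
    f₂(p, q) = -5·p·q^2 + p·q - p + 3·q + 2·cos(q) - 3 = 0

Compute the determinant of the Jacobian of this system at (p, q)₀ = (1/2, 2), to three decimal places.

J = [[-2·p·q + 2·q + 1, -p^2 + 2·p - 2], [-5·q^2 + q - 1, -10·p·q + p - 2·sin(q) + 3]].
At the point, J = [[3.000, -1.250], [-19.000, -8.31859]].
det J = -48.706.

-48.706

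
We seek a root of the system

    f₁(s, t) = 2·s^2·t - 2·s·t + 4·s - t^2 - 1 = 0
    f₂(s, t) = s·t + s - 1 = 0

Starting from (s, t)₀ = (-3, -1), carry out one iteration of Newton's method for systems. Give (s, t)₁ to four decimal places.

(-0.4074, -1.3333)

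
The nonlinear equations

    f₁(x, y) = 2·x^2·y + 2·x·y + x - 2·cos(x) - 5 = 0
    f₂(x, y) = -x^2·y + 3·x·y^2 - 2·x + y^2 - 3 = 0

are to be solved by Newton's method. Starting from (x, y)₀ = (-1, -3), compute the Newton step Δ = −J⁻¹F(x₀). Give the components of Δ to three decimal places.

(1.332, -0.846)

At (-1, -3): F = (-7.08060, -16.000).
Jacobian J = [[4·x·y + 2·y + 2·sin(x) + 1, 2·x^2 + 2·x], [-2·x·y + 3·y^2 - 2, -x^2 + 6·x·y + 2·y]].
At the point, J = [[5.31706, 0.000], [19.000, 11.000]] (det J = 58.48764).
Solving J·Δ = −F gives Δ = (1.332, -0.846).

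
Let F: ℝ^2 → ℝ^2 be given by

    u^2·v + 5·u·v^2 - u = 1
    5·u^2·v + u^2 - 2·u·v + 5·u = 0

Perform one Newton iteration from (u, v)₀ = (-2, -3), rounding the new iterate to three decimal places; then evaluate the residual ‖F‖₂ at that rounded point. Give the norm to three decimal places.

At (-2, -3): F = (-101.000, -78.000).
Jacobian J = [[2·u·v + 5·v^2 - 1, u^2 + 10·u·v], [10·u·v + 2·u - 2·v + 5, 5·u^2 - 2·u]].
At the point, J = [[56.000, 64.000], [67.000, 24.000]] (det J = -2944.000).
Solving J·Δ = −F gives Δ = (0.872, 0.815).
Then the next iterate is (u, v)₁ = (-1.128, -2.185).
Re-evaluating at (-1.128, -2.185): F = (-29.57879, -23.19777), so ‖F‖₂ = 37.590.

37.590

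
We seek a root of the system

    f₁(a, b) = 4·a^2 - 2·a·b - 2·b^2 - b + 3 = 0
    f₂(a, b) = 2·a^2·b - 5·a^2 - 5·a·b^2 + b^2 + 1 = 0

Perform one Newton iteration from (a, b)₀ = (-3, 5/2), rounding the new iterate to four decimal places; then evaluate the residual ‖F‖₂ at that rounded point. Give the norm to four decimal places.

At (-3, 5/2): F = (39.0000, 101.0000).
Jacobian J = [[8·a - 2·b, -2·a - 4·b - 1], [4·a·b - 10·a - 5·b^2, 2·a^2 - 10·a·b + 2·b]].
At the point, J = [[-29.0000, -5.0000], [-31.2500, 98.0000]] (det J = -2998.2500).
Solving J·Δ = −F gives Δ = (1.4432, -0.5704).
Then the next iterate is (a, b)₁ = (-1.5568, 1.9296).
Re-evaluating at (-1.5568, 1.9296): F = (9.326195, 30.941088), so ‖F‖₂ = 32.3161.

32.3161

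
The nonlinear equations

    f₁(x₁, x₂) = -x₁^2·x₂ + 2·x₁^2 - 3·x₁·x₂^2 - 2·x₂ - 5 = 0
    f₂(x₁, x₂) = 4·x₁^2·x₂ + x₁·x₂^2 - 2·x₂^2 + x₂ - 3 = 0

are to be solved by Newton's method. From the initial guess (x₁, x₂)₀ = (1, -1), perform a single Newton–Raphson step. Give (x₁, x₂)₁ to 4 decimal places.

At (1, -1): F = (-3.0000, -9.0000).
Jacobian J = [[-2·x₁·x₂ + 4·x₁ - 3·x₂^2, -x₁^2 - 6·x₁·x₂ - 2], [8·x₁·x₂ + x₂^2, 4·x₁^2 + 2·x₁·x₂ - 4·x₂ + 1]].
At the point, J = [[3.0000, 3.0000], [-7.0000, 7.0000]] (det J = 42.0000).
Solving J·Δ = −F gives Δ = (-0.1429, 1.1429).
Then the next iterate is (x₁, x₂)₁ = (0.8571, 0.1429).

(0.8571, 0.1429)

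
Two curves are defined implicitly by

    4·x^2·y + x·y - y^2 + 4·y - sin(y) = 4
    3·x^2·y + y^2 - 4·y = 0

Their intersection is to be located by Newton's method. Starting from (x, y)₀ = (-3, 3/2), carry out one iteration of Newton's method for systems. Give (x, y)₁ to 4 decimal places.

At (-3, 3/2): F = (48.252505, 36.7500).
Jacobian J = [[8·x·y + y, 4·x^2 + x - 2·y - cos(y) + 4], [6·x·y, 3·x^2 + 2·y - 4]].
At the point, J = [[-34.5000, 33.929263], [-27.0000, 26.0000]] (det J = 19.090096).
Solving J·Δ = −F gives Δ = (-0.4015, -1.8304).
Then the next iterate is (x, y)₁ = (-3.4015, -0.3304).

(-3.4015, -0.3304)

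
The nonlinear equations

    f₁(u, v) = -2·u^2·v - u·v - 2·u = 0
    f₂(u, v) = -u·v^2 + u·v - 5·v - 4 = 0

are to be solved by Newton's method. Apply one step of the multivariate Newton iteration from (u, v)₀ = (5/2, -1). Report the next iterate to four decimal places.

(-2.1667, -3.1333)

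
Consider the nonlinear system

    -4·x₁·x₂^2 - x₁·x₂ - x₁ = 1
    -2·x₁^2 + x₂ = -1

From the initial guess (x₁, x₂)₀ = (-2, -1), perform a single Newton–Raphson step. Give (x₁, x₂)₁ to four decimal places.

At (-2, -1): F = (7.0000, -8.0000).
Jacobian J = [[-4·x₂^2 - x₂ - 1, -8·x₁·x₂ - x₁], [-4·x₁, 1]].
At the point, J = [[-4.0000, -14.0000], [8.0000, 1.0000]] (det J = 108.0000).
Solving J·Δ = −F gives Δ = (0.9722, 0.2222).
Then the next iterate is (x₁, x₂)₁ = (-1.0278, -0.7778).

(-1.0278, -0.7778)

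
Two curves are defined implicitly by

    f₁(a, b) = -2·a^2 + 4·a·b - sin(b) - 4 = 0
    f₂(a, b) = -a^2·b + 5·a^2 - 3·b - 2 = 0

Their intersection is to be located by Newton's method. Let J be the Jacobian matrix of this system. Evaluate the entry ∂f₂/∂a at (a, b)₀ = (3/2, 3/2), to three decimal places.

∂f₂/∂a = -2·a·b + 10·a.
At (3/2, 3/2) this is 10.500.

10.500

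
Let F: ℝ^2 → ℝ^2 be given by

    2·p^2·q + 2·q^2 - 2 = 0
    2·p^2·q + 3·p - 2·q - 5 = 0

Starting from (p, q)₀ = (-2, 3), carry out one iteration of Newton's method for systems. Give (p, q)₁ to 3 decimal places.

(-2.362, 0.565)

At (-2, 3): F = (40.000, 7.000).
Jacobian J = [[4·p·q, 2·p^2 + 4·q], [4·p·q + 3, 2·p^2 - 2]].
At the point, J = [[-24.000, 20.000], [-21.000, 6.000]] (det J = 276.000).
Solving J·Δ = −F gives Δ = (-0.362, -2.435).
Then the next iterate is (p, q)₁ = (-2.362, 0.565).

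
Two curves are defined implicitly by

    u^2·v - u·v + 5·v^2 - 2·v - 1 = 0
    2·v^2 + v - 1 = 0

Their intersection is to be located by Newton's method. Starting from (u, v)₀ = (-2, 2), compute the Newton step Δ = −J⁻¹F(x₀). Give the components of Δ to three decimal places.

(0.300, -1.000)

At (-2, 2): F = (27.000, 9.000).
Jacobian J = [[2·u·v - v, u^2 - u + 10·v - 2], [0, 4·v + 1]].
At the point, J = [[-10.000, 24.000], [0.000, 9.000]] (det J = -90.000).
Solving J·Δ = −F gives Δ = (0.300, -1.000).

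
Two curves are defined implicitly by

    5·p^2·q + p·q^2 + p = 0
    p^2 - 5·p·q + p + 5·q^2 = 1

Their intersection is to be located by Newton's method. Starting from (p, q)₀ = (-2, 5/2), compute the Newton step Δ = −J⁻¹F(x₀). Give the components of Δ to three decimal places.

At (-2, 5/2): F = (35.500, 57.250).
Jacobian J = [[10·p·q + q^2 + 1, 5·p^2 + 2·p·q], [2·p - 5·q + 1, -5·p + 10·q]].
At the point, J = [[-42.750, 10.000], [-15.500, 35.000]] (det J = -1341.250).
Solving J·Δ = −F gives Δ = (0.500, -1.414).

(0.500, -1.414)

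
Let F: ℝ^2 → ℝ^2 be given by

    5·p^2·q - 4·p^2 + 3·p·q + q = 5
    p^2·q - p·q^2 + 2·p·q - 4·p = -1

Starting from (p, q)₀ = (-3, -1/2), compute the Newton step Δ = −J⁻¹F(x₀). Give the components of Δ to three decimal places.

(5.444, -3.910)

At (-3, -1/2): F = (-59.500, 12.250).
Jacobian J = [[10·p·q - 8·p + 3·q, 5·p^2 + 3·p + 1], [2·p·q - q^2 + 2·q - 4, p^2 - 2·p·q + 2·p]].
At the point, J = [[37.500, 37.000], [-2.250, 0.000]] (det J = 83.250).
Solving J·Δ = −F gives Δ = (5.444, -3.910).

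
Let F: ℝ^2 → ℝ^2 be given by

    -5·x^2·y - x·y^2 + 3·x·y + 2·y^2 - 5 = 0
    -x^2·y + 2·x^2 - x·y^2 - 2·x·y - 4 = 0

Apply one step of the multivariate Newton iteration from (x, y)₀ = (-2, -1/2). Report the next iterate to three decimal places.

(-1.539, -0.380)

At (-2, -1/2): F = (9.000, 4.500).
Jacobian J = [[-10·x·y - y^2 + 3·y, -5·x^2 - 2·x·y + 3·x + 4·y], [-2·x·y + 4·x - y^2 - 2·y, -x^2 - 2·x·y - 2·x]].
At the point, J = [[-11.750, -30.000], [-9.250, -2.000]] (det J = -254.000).
Solving J·Δ = −F gives Δ = (0.461, 0.120).
Then the next iterate is (x, y)₁ = (-1.539, -0.380).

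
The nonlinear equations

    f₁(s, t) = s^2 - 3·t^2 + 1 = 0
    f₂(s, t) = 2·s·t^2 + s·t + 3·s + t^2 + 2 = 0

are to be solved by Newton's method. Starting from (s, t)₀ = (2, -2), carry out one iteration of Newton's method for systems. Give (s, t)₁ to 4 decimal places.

At (2, -2): F = (-7.0000, 24.0000).
Jacobian J = [[2·s, -6·t], [2·t^2 + t + 3, 4·s·t + s + 2·t]].
At the point, J = [[4.0000, 12.0000], [9.0000, -18.0000]] (det J = -180.0000).
Solving J·Δ = −F gives Δ = (-0.9000, 0.8833).
Then the next iterate is (s, t)₁ = (1.1000, -1.1167).

(1.1000, -1.1167)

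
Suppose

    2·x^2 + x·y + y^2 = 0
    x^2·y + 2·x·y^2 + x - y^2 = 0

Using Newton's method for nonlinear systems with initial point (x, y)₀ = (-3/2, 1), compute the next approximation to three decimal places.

At (-3/2, 1): F = (4.000, -3.250).
Jacobian J = [[4·x + y, x + 2·y], [2·x·y + 2·y^2 + 1, x^2 + 4·x·y - 2·y]].
At the point, J = [[-5.000, 0.500], [0.000, -5.750]] (det J = 28.750).
Solving J·Δ = −F gives Δ = (0.743, -0.565).
Then the next iterate is (x, y)₁ = (-0.757, 0.435).

(-0.757, 0.435)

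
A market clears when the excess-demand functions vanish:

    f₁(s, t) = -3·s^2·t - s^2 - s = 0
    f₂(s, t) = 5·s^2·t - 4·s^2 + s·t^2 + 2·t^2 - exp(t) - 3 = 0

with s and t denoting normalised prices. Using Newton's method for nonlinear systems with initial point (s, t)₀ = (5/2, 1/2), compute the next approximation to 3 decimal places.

At (5/2, 1/2): F = (-18.125, -12.89872).
Jacobian J = [[-6·s·t - 2·s - 1, -3·s^2], [10·s·t - 8·s + t^2, 5·s^2 + 2·s·t + 4·t - exp(t)]].
At the point, J = [[-13.500, -18.750], [-7.250, 34.10128]] (det J = -596.30476).
Solving J·Δ = −F gives Δ = (-1.442, 0.072).
Then the next iterate is (s, t)₁ = (1.058, 0.572).

(1.058, 0.572)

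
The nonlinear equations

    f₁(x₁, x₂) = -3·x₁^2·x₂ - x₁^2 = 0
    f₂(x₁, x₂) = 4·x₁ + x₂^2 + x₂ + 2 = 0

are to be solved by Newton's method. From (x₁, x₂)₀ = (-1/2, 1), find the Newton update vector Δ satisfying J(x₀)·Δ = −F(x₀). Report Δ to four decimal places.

At (-1/2, 1): F = (-1.0000, 2.0000).
Jacobian J = [[-6·x₁·x₂ - 2·x₁, -3·x₁^2], [4, 2·x₂ + 1]].
At the point, J = [[4.0000, -0.7500], [4.0000, 3.0000]] (det J = 15.0000).
Solving J·Δ = −F gives Δ = (0.1000, -0.8000).

(0.1000, -0.8000)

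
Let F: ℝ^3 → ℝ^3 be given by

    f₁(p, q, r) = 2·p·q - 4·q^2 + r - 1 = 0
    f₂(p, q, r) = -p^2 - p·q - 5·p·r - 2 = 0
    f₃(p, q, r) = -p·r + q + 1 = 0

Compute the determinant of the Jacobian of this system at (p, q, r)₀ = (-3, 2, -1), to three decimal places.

J = [[2·q, 2·p - 8·q, 1], [-2·p - q - 5·r, -p, -5·p], [-r, 1, -p]].
At the point, J = [[4.000, -22.000, 1.000], [9.000, 3.000, 15.000], [1.000, 1.000, 3.000]].
det J = 246.000.

246.000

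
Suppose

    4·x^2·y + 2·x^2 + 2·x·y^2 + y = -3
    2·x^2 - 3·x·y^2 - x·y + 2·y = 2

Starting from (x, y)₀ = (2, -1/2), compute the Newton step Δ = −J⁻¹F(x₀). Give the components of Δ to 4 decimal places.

(-0.3836, -0.2545)

At (2, -1/2): F = (3.5000, 4.5000).
Jacobian J = [[8·x·y + 4·x + 2·y^2, 4·x^2 + 4·x·y + 1], [4·x - 3·y^2 - y, -6·x·y - x + 2]].
At the point, J = [[0.5000, 13.0000], [7.7500, 6.0000]] (det J = -97.7500).
Solving J·Δ = −F gives Δ = (-0.3836, -0.2545).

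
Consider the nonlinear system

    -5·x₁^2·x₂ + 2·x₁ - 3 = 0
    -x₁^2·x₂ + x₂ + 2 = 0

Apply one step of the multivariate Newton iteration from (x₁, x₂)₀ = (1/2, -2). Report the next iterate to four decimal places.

At (1/2, -2): F = (0.5000, 0.5000).
Jacobian J = [[-10·x₁·x₂ + 2, -5·x₁^2], [-2·x₁·x₂, -x₁^2 + 1]].
At the point, J = [[12.0000, -1.2500], [2.0000, 0.7500]] (det J = 11.5000).
Solving J·Δ = −F gives Δ = (-0.0870, -0.4348).
Then the next iterate is (x₁, x₂)₁ = (0.4130, -2.4348).

(0.4130, -2.4348)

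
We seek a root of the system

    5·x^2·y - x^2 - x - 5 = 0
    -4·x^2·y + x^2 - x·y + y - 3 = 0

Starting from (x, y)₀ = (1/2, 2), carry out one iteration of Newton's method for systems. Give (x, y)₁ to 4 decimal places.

(-0.3707, 10.1724)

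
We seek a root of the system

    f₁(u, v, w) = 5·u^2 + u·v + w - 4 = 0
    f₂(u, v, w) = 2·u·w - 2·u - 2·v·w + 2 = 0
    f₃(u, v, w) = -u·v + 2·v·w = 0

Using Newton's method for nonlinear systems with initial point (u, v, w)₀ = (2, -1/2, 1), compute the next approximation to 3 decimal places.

At (2, -1/2, 1): F = (16.000, 3.000, 0.000).
Jacobian J = [[10·u + v, u, 1], [2·w - 2, -2·w, 2·u - 2·v], [-v, -u + 2·w, 2·v]].
At the point, J = [[19.500, 2.000, 1.000], [0.000, -2.000, 5.000], [0.500, 0.000, -1.000]] (det J = 45.000).
Solving J·Δ = −F gives Δ = (-0.844, 0.444, -0.422).
Then the next iterate is (u, v, w)₁ = (1.156, -0.056, 0.578).

(1.156, -0.056, 0.578)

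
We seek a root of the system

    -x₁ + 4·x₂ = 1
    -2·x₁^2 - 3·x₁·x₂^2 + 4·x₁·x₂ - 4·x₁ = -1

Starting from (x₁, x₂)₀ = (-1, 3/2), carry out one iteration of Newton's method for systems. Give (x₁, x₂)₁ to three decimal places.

At (-1, 3/2): F = (6.000, 3.750).
Jacobian J = [[-1, 4], [-4·x₁ - 3·x₂^2 + 4·x₂ - 4, -6·x₁·x₂ + 4·x₁]].
At the point, J = [[-1.000, 4.000], [-0.750, 5.000]] (det J = -2.000).
Solving J·Δ = −F gives Δ = (7.500, 0.375).
Then the next iterate is (x₁, x₂)₁ = (6.500, 1.875).

(6.500, 1.875)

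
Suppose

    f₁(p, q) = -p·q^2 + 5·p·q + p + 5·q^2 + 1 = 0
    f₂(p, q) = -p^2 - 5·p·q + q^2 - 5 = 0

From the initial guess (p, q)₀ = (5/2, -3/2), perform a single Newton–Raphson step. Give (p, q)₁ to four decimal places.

At (5/2, -3/2): F = (-9.6250, 9.7500).
Jacobian J = [[-q^2 + 5·q + 1, -2·p·q + 5·p + 10·q], [-2·p - 5·q, -5·p + 2·q]].
At the point, J = [[-8.7500, 5.0000], [2.5000, -15.5000]] (det J = 123.1250).
Solving J·Δ = −F gives Δ = (-0.8157, 0.4975).
Then the next iterate is (p, q)₁ = (1.6843, -1.0025).

(1.6843, -1.0025)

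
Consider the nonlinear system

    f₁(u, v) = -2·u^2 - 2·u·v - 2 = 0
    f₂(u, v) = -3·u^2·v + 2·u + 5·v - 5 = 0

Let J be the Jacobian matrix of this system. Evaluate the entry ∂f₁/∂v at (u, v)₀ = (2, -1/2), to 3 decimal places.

∂f₁/∂v = -2·u.
At (2, -1/2) this is -4.000.

-4.000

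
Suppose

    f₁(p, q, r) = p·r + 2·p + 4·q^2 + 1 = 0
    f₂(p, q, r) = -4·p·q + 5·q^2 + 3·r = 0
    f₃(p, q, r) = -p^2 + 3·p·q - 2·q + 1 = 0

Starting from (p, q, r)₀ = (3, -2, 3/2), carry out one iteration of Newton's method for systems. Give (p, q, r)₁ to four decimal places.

At (3, -2, 3/2): F = (27.5000, 48.5000, -22.0000).
Jacobian J = [[r + 2, 8·q, p], [-4·q, -4·p + 10·q, 3], [-2·p + 3·q, 3·p - 2, 0]].
At the point, J = [[3.5000, -16.0000, 3.0000], [8.0000, -32.0000, 3.0000], [-12.0000, 7.0000, 0.0000]] (det J = -481.5000).
Solving J·Δ = −F gives Δ = (-1.2773, 0.9533, -2.5924).
Then the next iterate is (p, q, r)₁ = (1.7227, -1.0467, -1.0924).

(1.7227, -1.0467, -1.0924)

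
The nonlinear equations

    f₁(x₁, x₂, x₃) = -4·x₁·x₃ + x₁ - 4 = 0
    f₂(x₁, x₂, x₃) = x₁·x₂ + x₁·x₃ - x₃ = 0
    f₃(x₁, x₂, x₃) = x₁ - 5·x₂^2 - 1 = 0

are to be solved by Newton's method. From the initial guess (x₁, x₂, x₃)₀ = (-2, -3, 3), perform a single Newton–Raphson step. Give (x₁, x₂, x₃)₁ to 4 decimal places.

At (-2, -3, 3): F = (18.0000, -3.0000, -48.0000).
Jacobian J = [[-4·x₃ + 1, 0, -4·x₁], [x₂ + x₃, x₁, x₁ - 1], [1, -10·x₂, 0]].
At the point, J = [[-11.0000, 0.0000, 8.0000], [0.0000, -2.0000, -3.0000], [1.0000, 30.0000, 0.0000]] (det J = -974.0000).
Solving J·Δ = −F gives Δ = (0.1355, 1.5955, -2.0637).
Then the next iterate is (x₁, x₂, x₃)₁ = (-1.8645, -1.4045, 0.9363).

(-1.8645, -1.4045, 0.9363)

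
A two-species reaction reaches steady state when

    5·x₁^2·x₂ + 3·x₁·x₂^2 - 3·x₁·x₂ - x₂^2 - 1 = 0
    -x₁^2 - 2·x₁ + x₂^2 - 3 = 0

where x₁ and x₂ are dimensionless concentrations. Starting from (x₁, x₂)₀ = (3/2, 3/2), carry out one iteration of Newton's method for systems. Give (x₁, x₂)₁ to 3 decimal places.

(0.537, 1.896)

At (3/2, 3/2): F = (17.000, -6.000).
Jacobian J = [[10·x₁·x₂ + 3·x₂^2 - 3·x₂, 5·x₁^2 + 6·x₁·x₂ - 3·x₁ - 2·x₂], [-2·x₁ - 2, 2·x₂]].
At the point, J = [[24.750, 17.250], [-5.000, 3.000]] (det J = 160.500).
Solving J·Δ = −F gives Δ = (-0.963, 0.396).
Then the next iterate is (x₁, x₂)₁ = (0.537, 1.896).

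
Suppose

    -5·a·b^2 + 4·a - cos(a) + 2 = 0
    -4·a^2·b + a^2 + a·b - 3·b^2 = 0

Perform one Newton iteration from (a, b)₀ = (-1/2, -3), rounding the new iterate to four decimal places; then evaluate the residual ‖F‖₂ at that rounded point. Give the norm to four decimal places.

7.7632

At (-1/2, -3): F = (21.622417, -22.2500).
Jacobian J = [[-5·b^2 + sin(a) + 4, -10·a·b], [-8·a·b + 2·a + b, -4·a^2 + a - 6·b]].
At the point, J = [[-41.479426, -15.0000], [-16.0000, 16.5000]] (det J = -924.410521).
Solving J·Δ = −F gives Δ = (0.0249, 1.3726).
Then the next iterate is (a, b)₁ = (-0.4751, -1.6274).
Re-evaluating at (-0.4751, -1.6274): F = (5.501700, -5.477048), so ‖F‖₂ = 7.7632.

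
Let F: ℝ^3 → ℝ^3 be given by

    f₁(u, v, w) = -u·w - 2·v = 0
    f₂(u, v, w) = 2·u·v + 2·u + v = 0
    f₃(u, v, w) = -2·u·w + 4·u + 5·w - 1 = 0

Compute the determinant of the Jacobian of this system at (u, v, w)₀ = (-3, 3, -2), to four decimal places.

186.0000

J = [[-w, -2, -u], [2·v + 2, 2·u + 1, 0], [-2·w + 4, 0, -2·u + 5]].
At the point, J = [[2.0000, -2.0000, 3.0000], [8.0000, -5.0000, 0.0000], [8.0000, 0.0000, 11.0000]].
det J = 186.0000.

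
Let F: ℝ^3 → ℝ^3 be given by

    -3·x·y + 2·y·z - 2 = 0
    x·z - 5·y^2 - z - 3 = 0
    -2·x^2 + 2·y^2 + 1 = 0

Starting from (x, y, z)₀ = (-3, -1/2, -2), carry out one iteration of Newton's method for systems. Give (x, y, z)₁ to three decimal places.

(-1.515, 0.158, -0.982)

At (-3, -1/2, -2): F = (-4.500, 3.750, -16.500).
Jacobian J = [[-3·y, -3·x + 2·z, 2·y], [z, -10·y, x - 1], [-4·x, 4·y, 0]].
At the point, J = [[1.500, 5.000, -1.000], [-2.000, 5.000, -4.000], [12.000, -2.000, 0.000]] (det J = -196.000).
Solving J·Δ = −F gives Δ = (1.485, 0.658, 1.018).
Then the next iterate is (x, y, z)₁ = (-1.515, 0.158, -0.982).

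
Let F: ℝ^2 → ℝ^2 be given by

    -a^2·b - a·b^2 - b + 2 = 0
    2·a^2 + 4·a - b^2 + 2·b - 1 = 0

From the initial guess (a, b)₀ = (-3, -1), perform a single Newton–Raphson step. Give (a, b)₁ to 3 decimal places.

At (-3, -1): F = (15.000, 2.000).
Jacobian J = [[-2·a·b - b^2, -a^2 - 2·a·b - 1], [4·a + 4, -2·b + 2]].
At the point, J = [[-7.000, -16.000], [-8.000, 4.000]] (det J = -156.000).
Solving J·Δ = −F gives Δ = (0.590, 0.679).
Then the next iterate is (a, b)₁ = (-2.410, -0.321).

(-2.410, -0.321)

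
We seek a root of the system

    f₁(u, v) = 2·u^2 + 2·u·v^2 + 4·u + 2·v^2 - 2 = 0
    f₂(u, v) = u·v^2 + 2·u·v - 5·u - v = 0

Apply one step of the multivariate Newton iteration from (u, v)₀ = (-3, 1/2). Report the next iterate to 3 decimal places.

At (-3, 1/2): F = (3.000, 10.750).
Jacobian J = [[4·u + 2·v^2 + 4, 4·u·v + 4·v], [v^2 + 2·v - 5, 2·u·v + 2·u - 1]].
At the point, J = [[-7.500, -4.000], [-3.750, -10.000]] (det J = 60.000).
Solving J·Δ = −F gives Δ = (-0.217, 1.156).
Then the next iterate is (u, v)₁ = (-3.217, 1.656).

(-3.217, 1.656)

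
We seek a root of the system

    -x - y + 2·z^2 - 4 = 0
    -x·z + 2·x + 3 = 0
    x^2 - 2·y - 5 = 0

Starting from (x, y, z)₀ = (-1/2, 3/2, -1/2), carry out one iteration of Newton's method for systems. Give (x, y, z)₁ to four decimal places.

At (-1/2, 3/2, -1/2): F = (-4.5000, 1.7500, -7.7500).
Jacobian J = [[-1, -1, 4·z], [-z + 2, 0, -x], [2·x, -2, 0]].
At the point, J = [[-1.0000, -1.0000, -2.0000], [2.5000, 0.0000, 0.5000], [-1.0000, -2.0000, 0.0000]] (det J = 9.5000).
Solving J·Δ = −F gives Δ = (-0.6711, -3.5395, -0.1447).
Then the next iterate is (x, y, z)₁ = (-1.1711, -2.0395, -0.6447).

(-1.1711, -2.0395, -0.6447)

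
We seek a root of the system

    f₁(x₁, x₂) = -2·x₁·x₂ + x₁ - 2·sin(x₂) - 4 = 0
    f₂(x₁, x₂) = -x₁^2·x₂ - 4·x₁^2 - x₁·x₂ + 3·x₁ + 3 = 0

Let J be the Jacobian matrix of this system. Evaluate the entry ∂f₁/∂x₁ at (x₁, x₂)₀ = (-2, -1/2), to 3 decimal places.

2.000

∂f₁/∂x₁ = -2·x₂ + 1.
At (-2, -1/2) this is 2.000.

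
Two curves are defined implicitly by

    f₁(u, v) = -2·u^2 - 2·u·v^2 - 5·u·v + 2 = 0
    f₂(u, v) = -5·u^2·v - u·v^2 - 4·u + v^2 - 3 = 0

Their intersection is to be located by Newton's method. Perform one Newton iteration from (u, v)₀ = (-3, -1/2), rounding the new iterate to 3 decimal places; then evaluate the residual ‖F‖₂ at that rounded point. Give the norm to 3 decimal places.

9.483

At (-3, -1/2): F = (-22.000, 32.500).
Jacobian J = [[-4·u - 2·v^2 - 5·v, -4·u·v - 5·u], [-10·u·v - v^2 - 4, -5·u^2 - 2·u·v + 2·v]].
At the point, J = [[14.000, 9.000], [-19.250, -49.000]] (det J = -512.750).
Solving J·Δ = −F gives Δ = (1.532, 0.061).
Then the next iterate is (u, v)₁ = (-1.468, -0.439).
Re-evaluating at (-1.468, -0.439): F = (-4.96648, 8.07791), so ‖F‖₂ = 9.483.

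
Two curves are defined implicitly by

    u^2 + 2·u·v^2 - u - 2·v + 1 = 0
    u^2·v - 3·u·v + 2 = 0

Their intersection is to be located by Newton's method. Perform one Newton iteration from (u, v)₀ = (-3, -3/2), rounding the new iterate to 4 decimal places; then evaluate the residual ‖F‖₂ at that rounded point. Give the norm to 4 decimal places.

At (-3, -3/2): F = (2.5000, -25.0000).
Jacobian J = [[2·u + 2·v^2 - 1, 4·u·v - 2], [2·u·v - 3·v, u^2 - 3·u]].
At the point, J = [[-2.5000, 16.0000], [13.5000, 18.0000]] (det J = -261.0000).
Solving J·Δ = −F gives Δ = (1.7050, 0.1102).
Then the next iterate is (u, v)₁ = (-1.2950, -1.3898).
Re-evaluating at (-1.2950, -1.3898): F = (1.748926, -5.730102), so ‖F‖₂ = 5.9911.

5.9911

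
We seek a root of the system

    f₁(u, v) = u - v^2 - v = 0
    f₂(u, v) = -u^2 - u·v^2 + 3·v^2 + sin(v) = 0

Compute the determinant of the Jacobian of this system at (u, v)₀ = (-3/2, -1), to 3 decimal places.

-10.460

J = [[1, -2·v - 1], [-2·u - v^2, -2·u·v + 6·v + cos(v)]].
At the point, J = [[1.000, 1.000], [2.000, -8.45970]].
det J = -10.460.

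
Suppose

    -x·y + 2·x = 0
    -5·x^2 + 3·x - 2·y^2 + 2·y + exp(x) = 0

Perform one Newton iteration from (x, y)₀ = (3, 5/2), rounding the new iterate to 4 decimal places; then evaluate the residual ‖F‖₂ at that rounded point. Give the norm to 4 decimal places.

10.1164

At (3, 5/2): F = (-1.5000, -23.414463).
Jacobian J = [[-y + 2, -x], [-10·x + exp(x) + 3, -4·y + 2]].
At the point, J = [[-0.5000, -3.0000], [-6.914463, -8.0000]] (det J = -16.743389).
Solving J·Δ = −F gives Δ = (-3.4786, 0.0798).
Then the next iterate is (x, y)₁ = (-0.4786, 2.5798).
Re-evaluating at (-0.4786, 2.5798): F = (0.277492, -10.112576), so ‖F‖₂ = 10.1164.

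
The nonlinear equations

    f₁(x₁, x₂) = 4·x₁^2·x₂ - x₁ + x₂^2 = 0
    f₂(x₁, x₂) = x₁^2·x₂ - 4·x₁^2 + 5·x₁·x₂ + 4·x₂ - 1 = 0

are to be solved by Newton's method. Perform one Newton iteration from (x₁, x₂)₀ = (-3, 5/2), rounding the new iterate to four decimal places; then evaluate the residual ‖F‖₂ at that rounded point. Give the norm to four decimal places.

23.0183

At (-3, 5/2): F = (99.2500, -42.0000).
Jacobian J = [[8·x₁·x₂ - 1, 4·x₁^2 + 2·x₂], [2·x₁·x₂ - 8·x₁ + 5·x₂, x₁^2 + 5·x₁ + 4]].
At the point, J = [[-61.0000, 41.0000], [21.5000, -2.0000]] (det J = -759.5000).
Solving J·Δ = −F gives Δ = (2.0059, 0.5637).
Then the next iterate is (x₁, x₂)₁ = (-0.9941, 3.0637).
Re-evaluating at (-0.9941, 3.0637): F = (22.490978, -4.898605), so ‖F‖₂ = 23.0183.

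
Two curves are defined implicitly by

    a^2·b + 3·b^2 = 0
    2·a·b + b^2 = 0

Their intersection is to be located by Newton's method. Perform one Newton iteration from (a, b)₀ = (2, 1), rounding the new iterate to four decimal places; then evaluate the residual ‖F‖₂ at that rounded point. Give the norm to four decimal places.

At (2, 1): F = (7.0000, 5.0000).
Jacobian J = [[2·a·b, a^2 + 6·b], [2·b, 2·a + 2·b]].
At the point, J = [[4.0000, 10.0000], [2.0000, 6.0000]] (det J = 4.0000).
Solving J·Δ = −F gives Δ = (2.0000, -1.5000).
Then the next iterate is (a, b)₁ = (4.0000, -0.5000).
Re-evaluating at (4.0000, -0.5000): F = (-7.2500, -3.7500), so ‖F‖₂ = 8.1624.

8.1624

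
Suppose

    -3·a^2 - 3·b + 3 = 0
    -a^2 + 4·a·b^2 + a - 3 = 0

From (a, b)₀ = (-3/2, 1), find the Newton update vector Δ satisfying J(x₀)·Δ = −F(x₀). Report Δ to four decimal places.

(0.5089, -0.7232)

At (-3/2, 1): F = (-6.7500, -12.7500).
Jacobian J = [[-6·a, -3], [-2·a + 4·b^2 + 1, 8·a·b]].
At the point, J = [[9.0000, -3.0000], [8.0000, -12.0000]] (det J = -84.0000).
Solving J·Δ = −F gives Δ = (0.5089, -0.7232).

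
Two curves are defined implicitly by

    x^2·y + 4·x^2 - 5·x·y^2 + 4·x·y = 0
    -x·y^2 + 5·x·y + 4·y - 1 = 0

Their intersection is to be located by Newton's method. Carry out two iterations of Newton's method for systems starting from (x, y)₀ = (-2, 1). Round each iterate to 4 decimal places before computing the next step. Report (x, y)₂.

(-0.4587, 0.7740)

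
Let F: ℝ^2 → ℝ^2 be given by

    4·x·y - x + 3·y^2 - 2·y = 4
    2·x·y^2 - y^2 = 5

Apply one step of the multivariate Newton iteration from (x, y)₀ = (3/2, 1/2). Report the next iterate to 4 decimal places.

At (3/2, 1/2): F = (-2.7500, -4.5000).
Jacobian J = [[4·y - 1, 4·x + 6·y - 2], [2·y^2, 4·x·y - 2·y]].
At the point, J = [[1.0000, 7.0000], [0.5000, 2.0000]] (det J = -1.5000).
Solving J·Δ = −F gives Δ = (17.3333, -2.0833).
Then the next iterate is (x, y)₁ = (18.8333, -1.5833).

(18.8333, -1.5833)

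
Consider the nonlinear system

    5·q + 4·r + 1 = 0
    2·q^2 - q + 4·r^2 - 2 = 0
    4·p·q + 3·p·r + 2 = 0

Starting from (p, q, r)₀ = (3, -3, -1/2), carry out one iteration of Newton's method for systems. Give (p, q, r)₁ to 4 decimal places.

At (3, -3, -1/2): F = (-16.0000, 20.0000, -38.5000).
Jacobian J = [[0, 5, 4], [0, 4·q - 1, 8·r], [4·q + 3·r, 4·p, 3·p]].
At the point, J = [[0.0000, 5.0000, 4.0000], [0.0000, -13.0000, -4.0000], [-13.5000, 12.0000, 9.0000]] (det J = -432.0000).
Solving J·Δ = −F gives Δ = (-0.1574, 0.5000, 3.3750).
Then the next iterate is (p, q, r)₁ = (2.8426, -2.5000, 2.8750).

(2.8426, -2.5000, 2.8750)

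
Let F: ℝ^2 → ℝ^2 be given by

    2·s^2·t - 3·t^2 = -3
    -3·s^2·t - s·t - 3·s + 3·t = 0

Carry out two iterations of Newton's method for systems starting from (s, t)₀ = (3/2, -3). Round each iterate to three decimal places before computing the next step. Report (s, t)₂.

(1.536, -0.638)

At (3/2, -3): F = (-37.500, 11.250).
Jacobian J = [[4·s·t, 2·s^2 - 6·t], [-6·s·t - t - 3, -3·s^2 - s + 3]].
At the point, J = [[-18.000, 22.500], [27.000, -5.250]] (det J = -513.000).
Solving J·Δ = −F gives Δ = (-0.110, 1.579).
Then the next iterate is (s, t)₁ = (1.390, -1.421).
Round to (1.390, -1.421) and repeat: F = (-8.54875, 1.77873), J = [[-7.90076, 12.39020], [10.27214, -4.18630]].
Δ = (0.146, 0.783), so (s, t)₂ = (1.536, -0.638).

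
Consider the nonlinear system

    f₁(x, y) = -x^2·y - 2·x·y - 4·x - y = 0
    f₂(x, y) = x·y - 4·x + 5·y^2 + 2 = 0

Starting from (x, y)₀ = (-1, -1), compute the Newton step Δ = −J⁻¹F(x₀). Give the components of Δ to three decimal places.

(1.000, 0.636)

At (-1, -1): F = (4.000, 12.000).
Jacobian J = [[-2·x·y - 2·y - 4, -x^2 - 2·x - 1], [y - 4, x + 10·y]].
At the point, J = [[-4.000, 0.000], [-5.000, -11.000]] (det J = 44.000).
Solving J·Δ = −F gives Δ = (1.000, 0.636).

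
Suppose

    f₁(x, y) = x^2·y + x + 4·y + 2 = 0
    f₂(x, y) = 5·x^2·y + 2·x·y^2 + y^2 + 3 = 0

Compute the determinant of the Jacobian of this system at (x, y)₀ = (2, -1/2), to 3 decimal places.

J = [[2·x·y + 1, x^2 + 4], [10·x·y + 2·y^2, 5·x^2 + 4·x·y + 2·y]].
At the point, J = [[-1.000, 8.000], [-9.500, 15.000]].
det J = 61.000.

61.000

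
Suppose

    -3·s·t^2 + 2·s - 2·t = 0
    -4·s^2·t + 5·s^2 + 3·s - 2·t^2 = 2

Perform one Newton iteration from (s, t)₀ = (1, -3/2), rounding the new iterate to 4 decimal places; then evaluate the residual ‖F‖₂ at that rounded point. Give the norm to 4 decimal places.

1.1075

At (1, -3/2): F = (-1.7500, 7.5000).
Jacobian J = [[-3·t^2 + 2, -6·s·t - 2], [-8·s·t + 10·s + 3, -4·s^2 - 4·t]].
At the point, J = [[-4.7500, 7.0000], [25.0000, 2.0000]] (det J = -184.5000).
Solving J·Δ = −F gives Δ = (-0.3035, 0.0440).
Then the next iterate is (s, t)₁ = (0.6965, -1.4560).
Re-evaluating at (0.6965, -1.4560): F = (-0.124606, 1.100483), so ‖F‖₂ = 1.1075.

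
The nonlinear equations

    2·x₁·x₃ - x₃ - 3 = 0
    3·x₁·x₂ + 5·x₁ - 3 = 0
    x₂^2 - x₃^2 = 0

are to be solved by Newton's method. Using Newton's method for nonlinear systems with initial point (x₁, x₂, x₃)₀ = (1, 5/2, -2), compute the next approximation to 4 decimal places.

At (1, 5/2, -2): F = (-5.0000, 9.5000, 2.2500).
Jacobian J = [[2·x₃, 0, 2·x₁ - 1], [3·x₂ + 5, 3·x₁, 0], [0, 2·x₂, -2·x₃]].
At the point, J = [[-4.0000, 0.0000, 1.0000], [12.5000, 3.0000, 0.0000], [0.0000, 5.0000, 4.0000]] (det J = 14.5000).
Solving J·Δ = −F gives Δ = (1.3276, -8.6983, 10.3103).
Then the next iterate is (x₁, x₂, x₃)₁ = (2.3276, -6.1983, 8.3103).

(2.3276, -6.1983, 8.3103)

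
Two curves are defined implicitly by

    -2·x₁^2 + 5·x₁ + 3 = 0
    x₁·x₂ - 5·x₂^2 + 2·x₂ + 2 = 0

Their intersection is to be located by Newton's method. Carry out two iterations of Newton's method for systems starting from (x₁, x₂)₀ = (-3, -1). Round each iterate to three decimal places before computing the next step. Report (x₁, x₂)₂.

(-0.609, -0.506)

At (-3, -1): F = (-30.000, -2.000).
Jacobian J = [[-4·x₁ + 5, 0], [x₂, x₁ - 10·x₂ + 2]].
At the point, J = [[17.000, 0.000], [-1.000, 9.000]] (det J = 153.000).
Solving J·Δ = −F gives Δ = (1.765, 0.418).
Then the next iterate is (x₁, x₂)₁ = (-1.235, -0.582).
Round to (-1.235, -0.582) and repeat: F = (-6.22545, -0.13885), J = [[9.940, 0.000], [-0.582, 6.585]].
Δ = (0.626, 0.076), so (x₁, x₂)₂ = (-0.609, -0.506).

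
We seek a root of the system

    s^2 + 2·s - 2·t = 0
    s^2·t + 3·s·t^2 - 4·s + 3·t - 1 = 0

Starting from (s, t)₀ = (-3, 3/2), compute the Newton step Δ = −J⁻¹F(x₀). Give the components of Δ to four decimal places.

(-0.3684, 0.7368)

At (-3, 3/2): F = (0.0000, 8.7500).
Jacobian J = [[2·s + 2, -2], [2·s·t + 3·t^2 - 4, s^2 + 6·s·t + 3]].
At the point, J = [[-4.0000, -2.0000], [-6.2500, -15.0000]] (det J = 47.5000).
Solving J·Δ = −F gives Δ = (-0.3684, 0.7368).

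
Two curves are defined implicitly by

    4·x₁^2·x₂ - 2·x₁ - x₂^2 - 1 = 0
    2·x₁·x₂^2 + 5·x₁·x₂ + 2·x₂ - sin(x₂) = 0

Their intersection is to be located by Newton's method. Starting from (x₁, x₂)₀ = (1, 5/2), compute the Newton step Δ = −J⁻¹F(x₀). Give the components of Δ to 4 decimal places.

(-0.1238, -1.4778)

At (1, 5/2): F = (0.7500, 29.401528).
Jacobian J = [[8·x₁·x₂ - 2, 4·x₁^2 - 2·x₂], [2·x₂^2 + 5·x₂, 4·x₁·x₂ + 5·x₁ - cos(x₂) + 2]].
At the point, J = [[18.0000, -1.0000], [25.0000, 17.801144]] (det J = 345.420585).
Solving J·Δ = −F gives Δ = (-0.1238, -1.4778).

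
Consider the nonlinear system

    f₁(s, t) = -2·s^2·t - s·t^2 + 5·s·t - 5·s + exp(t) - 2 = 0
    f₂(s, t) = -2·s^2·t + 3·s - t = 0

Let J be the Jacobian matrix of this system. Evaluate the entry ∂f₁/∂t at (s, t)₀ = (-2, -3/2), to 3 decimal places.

∂f₁/∂t = -2·s^2 - 2·s·t + 5·s + exp(t).
At (-2, -3/2) this is -23.777.

-23.777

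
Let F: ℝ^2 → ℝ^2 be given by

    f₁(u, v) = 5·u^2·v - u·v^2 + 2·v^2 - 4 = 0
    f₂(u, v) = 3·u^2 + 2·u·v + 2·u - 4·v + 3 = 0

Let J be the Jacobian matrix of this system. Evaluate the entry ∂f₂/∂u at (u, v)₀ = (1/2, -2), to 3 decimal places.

∂f₂/∂u = 6·u + 2·v + 2.
At (1/2, -2) this is 1.000.

1.000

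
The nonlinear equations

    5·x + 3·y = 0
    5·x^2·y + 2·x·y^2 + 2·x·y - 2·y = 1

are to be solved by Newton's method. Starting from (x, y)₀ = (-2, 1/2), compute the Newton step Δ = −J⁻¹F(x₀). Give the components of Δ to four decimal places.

(1.3245, 0.6258)

At (-2, 1/2): F = (-8.5000, 5.0000).
Jacobian J = [[5, 3], [10·x·y + 2·y^2 + 2·y, 5·x^2 + 4·x·y + 2·x - 2]].
At the point, J = [[5.0000, 3.0000], [-8.5000, 10.0000]] (det J = 75.5000).
Solving J·Δ = −F gives Δ = (1.3245, 0.6258).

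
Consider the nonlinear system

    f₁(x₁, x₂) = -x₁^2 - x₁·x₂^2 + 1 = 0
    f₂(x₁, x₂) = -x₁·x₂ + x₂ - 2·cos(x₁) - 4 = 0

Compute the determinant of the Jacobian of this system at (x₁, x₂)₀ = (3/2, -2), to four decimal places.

-20.4699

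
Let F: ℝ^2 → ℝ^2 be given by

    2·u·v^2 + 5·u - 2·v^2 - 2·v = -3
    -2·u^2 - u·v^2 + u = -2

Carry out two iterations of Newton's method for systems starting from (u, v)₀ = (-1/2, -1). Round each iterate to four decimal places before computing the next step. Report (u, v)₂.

(-0.4897, 3.0840)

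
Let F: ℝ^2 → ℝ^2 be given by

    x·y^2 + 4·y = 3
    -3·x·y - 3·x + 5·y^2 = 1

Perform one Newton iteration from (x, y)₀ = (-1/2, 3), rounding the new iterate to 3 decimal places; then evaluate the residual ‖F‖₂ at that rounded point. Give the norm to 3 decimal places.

12.973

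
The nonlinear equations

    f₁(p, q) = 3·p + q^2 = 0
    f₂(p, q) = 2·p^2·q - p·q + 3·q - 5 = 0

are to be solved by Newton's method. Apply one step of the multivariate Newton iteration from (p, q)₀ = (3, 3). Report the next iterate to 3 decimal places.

(3.208, -0.104)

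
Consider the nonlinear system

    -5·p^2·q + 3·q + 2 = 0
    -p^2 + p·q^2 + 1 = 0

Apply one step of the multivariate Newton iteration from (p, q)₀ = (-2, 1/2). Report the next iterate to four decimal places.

At (-2, 1/2): F = (-6.5000, -3.5000).
Jacobian J = [[-10·p·q, -5·p^2 + 3], [-2·p + q^2, 2·p·q]].
At the point, J = [[10.0000, -17.0000], [4.2500, -2.0000]] (det J = 52.2500).
Solving J·Δ = −F gives Δ = (0.8900, 0.1411).
Then the next iterate is (p, q)₁ = (-1.1100, 0.6411).

(-1.1100, 0.6411)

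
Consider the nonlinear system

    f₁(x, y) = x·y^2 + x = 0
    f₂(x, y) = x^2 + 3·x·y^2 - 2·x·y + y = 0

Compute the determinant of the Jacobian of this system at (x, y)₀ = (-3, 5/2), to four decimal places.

-159.2500

J = [[y^2 + 1, 2·x·y], [2·x + 3·y^2 - 2·y, 6·x·y - 2·x + 1]].
At the point, J = [[7.2500, -15.0000], [7.7500, -38.0000]].
det J = -159.2500.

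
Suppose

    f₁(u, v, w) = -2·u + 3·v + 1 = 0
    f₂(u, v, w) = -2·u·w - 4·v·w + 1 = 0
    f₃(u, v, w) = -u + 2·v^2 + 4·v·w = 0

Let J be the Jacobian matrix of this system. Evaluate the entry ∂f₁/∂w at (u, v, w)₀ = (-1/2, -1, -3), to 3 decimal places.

∂f₁/∂w = 0.
At (-1/2, -1, -3) this is 0.000.

0.000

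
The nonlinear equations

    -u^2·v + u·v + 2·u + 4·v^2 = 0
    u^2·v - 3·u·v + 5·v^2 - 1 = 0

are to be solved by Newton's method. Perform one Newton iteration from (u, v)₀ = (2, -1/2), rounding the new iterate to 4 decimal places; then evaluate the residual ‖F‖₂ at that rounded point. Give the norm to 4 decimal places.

1.6967

At (2, -1/2): F = (6.0000, 1.2500).
Jacobian J = [[-2·u·v + v + 2, -u^2 + u + 8·v], [2·u·v - 3·v, u^2 - 3·u + 10·v]].
At the point, J = [[3.5000, -6.0000], [-0.5000, -7.0000]] (det J = -27.5000).
Solving J·Δ = −F gives Δ = (-1.2545, 0.2682).
Then the next iterate is (u, v)₁ = (0.7455, -0.2318).
Re-evaluating at (0.7455, -0.2318): F = (1.661946, -0.341751), so ‖F‖₂ = 1.6967.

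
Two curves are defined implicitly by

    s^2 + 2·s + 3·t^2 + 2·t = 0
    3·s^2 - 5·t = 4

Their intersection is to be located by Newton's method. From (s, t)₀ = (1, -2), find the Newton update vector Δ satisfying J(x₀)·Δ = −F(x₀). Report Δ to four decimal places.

(-0.8750, 0.7500)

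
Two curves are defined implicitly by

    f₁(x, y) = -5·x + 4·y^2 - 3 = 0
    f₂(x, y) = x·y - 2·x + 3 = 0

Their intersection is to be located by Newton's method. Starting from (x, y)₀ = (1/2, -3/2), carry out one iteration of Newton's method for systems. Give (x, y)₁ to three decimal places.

(0.876, -1.365)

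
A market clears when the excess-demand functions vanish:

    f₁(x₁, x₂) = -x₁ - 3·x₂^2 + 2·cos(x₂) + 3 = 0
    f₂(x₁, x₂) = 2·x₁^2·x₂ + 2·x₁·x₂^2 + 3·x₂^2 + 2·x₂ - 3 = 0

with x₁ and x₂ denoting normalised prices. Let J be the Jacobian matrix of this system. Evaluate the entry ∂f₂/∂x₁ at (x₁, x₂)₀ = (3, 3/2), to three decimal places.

22.500

∂f₂/∂x₁ = 4·x₁·x₂ + 2·x₂^2.
At (3, 3/2) this is 22.500.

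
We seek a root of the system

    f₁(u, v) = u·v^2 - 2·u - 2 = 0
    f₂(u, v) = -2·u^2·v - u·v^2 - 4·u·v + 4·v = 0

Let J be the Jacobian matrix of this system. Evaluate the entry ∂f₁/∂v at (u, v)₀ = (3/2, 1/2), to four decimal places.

1.5000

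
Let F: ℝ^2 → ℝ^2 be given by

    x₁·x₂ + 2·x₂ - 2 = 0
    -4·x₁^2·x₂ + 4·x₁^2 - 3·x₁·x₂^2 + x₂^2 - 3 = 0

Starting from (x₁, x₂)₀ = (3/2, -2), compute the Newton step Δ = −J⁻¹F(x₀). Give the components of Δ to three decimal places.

At (3/2, -2): F = (-9.000, 10.000).
Jacobian J = [[x₂, x₁ + 2], [-8·x₁·x₂ + 8·x₁ - 3·x₂^2, -4·x₁^2 - 6·x₁·x₂ + 2·x₂]].
At the point, J = [[-2.000, 3.500], [24.000, 5.000]] (det J = -94.000).
Solving J·Δ = −F gives Δ = (-0.851, 2.085).

(-0.851, 2.085)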